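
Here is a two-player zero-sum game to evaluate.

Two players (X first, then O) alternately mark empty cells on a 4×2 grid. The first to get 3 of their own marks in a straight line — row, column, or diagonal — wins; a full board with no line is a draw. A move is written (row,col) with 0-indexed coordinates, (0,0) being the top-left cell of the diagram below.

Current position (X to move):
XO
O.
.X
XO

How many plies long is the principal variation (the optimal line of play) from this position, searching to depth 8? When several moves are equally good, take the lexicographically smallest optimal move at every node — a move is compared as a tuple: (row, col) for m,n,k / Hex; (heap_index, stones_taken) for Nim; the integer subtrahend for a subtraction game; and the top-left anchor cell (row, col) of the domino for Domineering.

p1 X@[XO/O./.X/XO]: (1,1)[XO/OX/.X/XO]+0* (2,0)[XO/O./XX/XO]+0
p2 O@[XO/OX/.X/XO]: (2,0)[XO/OX/OX/XO]+0*
p3 X@[XO/OX/OX/XO] terminal +0; root [XO/O./.X/XO] d8

PV length from [XO/O./.X/XO]: 2 plies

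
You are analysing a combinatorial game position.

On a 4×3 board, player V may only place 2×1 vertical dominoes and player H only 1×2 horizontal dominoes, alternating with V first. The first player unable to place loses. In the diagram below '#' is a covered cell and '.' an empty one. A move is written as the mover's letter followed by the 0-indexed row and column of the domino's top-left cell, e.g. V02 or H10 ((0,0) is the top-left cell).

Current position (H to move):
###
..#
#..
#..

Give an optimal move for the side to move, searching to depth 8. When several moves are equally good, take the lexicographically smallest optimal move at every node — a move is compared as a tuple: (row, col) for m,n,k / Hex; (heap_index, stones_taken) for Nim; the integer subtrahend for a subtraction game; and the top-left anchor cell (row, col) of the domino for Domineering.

H's best at [###/..#/#../#..]: H21

p1 H@[###/..#/#../#..]: H10[###/###/#../#..]-1 H21[###/..#/###/#..]+1* H31[###/..#/#../###]-1
p2 V@[###/..#/###/#..] terminal -1; root [###/..#/#../#..] d8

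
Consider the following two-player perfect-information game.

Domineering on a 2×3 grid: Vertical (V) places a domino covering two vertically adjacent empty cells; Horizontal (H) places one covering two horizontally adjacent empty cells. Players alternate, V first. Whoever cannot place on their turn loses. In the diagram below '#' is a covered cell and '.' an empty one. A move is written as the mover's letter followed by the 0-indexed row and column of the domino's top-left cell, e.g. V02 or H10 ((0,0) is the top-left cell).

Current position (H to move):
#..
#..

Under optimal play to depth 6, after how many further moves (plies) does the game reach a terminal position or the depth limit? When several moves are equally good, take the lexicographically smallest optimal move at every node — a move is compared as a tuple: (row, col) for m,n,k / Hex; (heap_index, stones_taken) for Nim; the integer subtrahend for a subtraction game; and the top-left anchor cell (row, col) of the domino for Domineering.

PV length from [#../#..]: 1 ply

[#../#..] H move#1: H01:+1/###/#..*, H11:+1/#../###
[###/#..] end (terminal -1, V#2); searched #../#.. to 6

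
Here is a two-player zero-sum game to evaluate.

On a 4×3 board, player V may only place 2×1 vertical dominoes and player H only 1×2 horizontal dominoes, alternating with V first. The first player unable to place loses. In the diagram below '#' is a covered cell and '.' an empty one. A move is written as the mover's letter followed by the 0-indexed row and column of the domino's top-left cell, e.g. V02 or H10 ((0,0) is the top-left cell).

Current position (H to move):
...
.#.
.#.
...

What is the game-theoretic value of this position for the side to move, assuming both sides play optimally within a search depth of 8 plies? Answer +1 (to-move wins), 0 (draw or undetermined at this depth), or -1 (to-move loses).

p1 H@[.../.#./.#./...]: H00[##./.#./.#./...]-1* H01[.##/.#./.#./...]-1 H30[.../.#./.#./##.]-1 H31[.../.#./.#./.##]-1
p2 V@[##./.#./.#./...]: V02[###/.##/.#./...]+1* V10[##./##./##./...]+1 V12[##./.##/.##/...]+1 V20[##./.#./##./#..]+1 V22[##./.#./.##/..#]+1
p3 H@[###/.##/.#./...]: H30[###/.##/.#./##.]-1* H31[###/.##/.#./.##]-1
p4 V@[###/.##/.#./##.]: V10[###/###/##./##.]+1* V22[###/.##/.##/###]+1
p5 H@[###/###/##./##.] terminal -1; root [.../.#./.#./...] d8

value(.../.#./.#./..., H) = -1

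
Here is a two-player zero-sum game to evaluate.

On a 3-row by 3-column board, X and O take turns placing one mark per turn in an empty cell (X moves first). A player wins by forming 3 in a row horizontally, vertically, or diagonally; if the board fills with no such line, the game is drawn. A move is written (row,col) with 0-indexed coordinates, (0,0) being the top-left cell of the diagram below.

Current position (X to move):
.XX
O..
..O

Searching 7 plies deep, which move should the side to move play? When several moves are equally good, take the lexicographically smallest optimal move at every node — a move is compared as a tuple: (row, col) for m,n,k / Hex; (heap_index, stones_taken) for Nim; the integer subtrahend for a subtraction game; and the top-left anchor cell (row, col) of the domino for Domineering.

X's best at [.XX/O../..O]: (0,0)

[.XX/O../..O] X move#1: (0,0):+1/XXX/O../..O*, (1,1):+1/.XX/OX./..O, (1,2):-1/.XX/O.X/..O, (2,0):+1/.XX/O../X.O, (2,1):+1/.XX/O../.XO
[XXX/O../..O] end (terminal -1, O#2); searched .XX/O../..O to 7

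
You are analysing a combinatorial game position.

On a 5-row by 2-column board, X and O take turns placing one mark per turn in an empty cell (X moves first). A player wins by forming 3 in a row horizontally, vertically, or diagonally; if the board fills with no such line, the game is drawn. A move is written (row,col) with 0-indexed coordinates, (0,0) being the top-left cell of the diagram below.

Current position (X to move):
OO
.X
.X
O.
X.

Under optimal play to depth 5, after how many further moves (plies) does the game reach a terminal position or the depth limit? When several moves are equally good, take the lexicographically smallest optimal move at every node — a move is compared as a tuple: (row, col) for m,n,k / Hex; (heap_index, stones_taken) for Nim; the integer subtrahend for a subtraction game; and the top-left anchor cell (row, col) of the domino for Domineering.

PV length from [OO/.X/.X/O./X.]: 1 ply

[OO/.X/.X/O./X.] X move#1: (1,0):+0/OO/XX/.X/O./X., (2,0):+0/OO/.X/XX/O./X., (3,1):+1/OO/.X/.X/OX/X.*, (4,1):+0/OO/.X/.X/O./XX
[OO/.X/.X/OX/X.] end (terminal -1, O#2); searched OO/.X/.X/O./X. to 5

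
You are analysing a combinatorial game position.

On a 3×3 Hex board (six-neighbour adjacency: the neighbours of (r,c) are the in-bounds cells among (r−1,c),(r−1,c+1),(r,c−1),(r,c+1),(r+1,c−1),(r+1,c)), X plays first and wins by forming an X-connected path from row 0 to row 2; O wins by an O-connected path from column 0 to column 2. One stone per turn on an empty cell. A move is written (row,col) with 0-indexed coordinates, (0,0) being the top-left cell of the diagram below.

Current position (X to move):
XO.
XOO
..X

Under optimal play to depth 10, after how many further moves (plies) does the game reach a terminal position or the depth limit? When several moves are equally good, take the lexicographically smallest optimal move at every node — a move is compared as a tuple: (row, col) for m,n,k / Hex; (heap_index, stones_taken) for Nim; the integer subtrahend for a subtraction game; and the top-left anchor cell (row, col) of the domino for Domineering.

PV length from [XO./XOO/..X]: 1 ply

[XO./XOO/..X] X move#1: (0,2):-1/XOX/XOO/..X, (2,0):+1/XO./XOO/X.X*, (2,1):-1/XO./XOO/.XX
[XO./XOO/X.X] end (terminal -1, O#2); searched XO./XOO/..X to 10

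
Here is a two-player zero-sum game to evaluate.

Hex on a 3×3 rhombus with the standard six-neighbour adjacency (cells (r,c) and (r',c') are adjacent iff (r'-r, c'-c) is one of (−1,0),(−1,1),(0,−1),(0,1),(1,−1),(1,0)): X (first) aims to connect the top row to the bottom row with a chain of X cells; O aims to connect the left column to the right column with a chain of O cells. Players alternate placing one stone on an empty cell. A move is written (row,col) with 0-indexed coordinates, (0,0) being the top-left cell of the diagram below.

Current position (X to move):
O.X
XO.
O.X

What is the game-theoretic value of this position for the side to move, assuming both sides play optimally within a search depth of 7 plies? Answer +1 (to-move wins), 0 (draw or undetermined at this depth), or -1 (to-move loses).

[O.X/XO./O.X] X move#1: (0,1):-1/OXX/XO./O.X, (1,2):+1/O.X/XOX/O.X*, (2,1):-1/O.X/XO./OXX
[O.X/XOX/O.X] end (terminal -1, O#2); searched O.X/XO./O.X to 7

value(O.X/XO./O.X, X) = +1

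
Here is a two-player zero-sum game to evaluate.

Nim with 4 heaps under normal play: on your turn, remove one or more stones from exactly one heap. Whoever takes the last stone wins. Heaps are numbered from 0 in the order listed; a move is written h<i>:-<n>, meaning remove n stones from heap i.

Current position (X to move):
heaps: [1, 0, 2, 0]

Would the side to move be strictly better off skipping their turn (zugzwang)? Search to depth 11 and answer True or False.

ply 1, X at (1,0,2,0) | h0:-1=-1→(0,0,2,0); h2:-1=+1→(1,0,1,0)*; h2:-2=-1→(1,0,0,0)
ply 2, O at (1,0,1,0) | h0:-1=-1→(0,0,1,0)*; h2:-1=-1→(1,0,0,0)
ply 3, X at (0,0,1,0) | h2:-1=+1→(0,0,0,0)*
ply 4: (0,0,0,0) is terminal -1 (O); from (1,0,2,0) depth 11
suppose X passes — search the same position with O to move:
pass> ply 1, O at (1,0,2,0) | h0:-1=-1→(0,0,2,0); h2:-1=+1→(1,0,1,0)*; h2:-2=-1→(1,0,0,0)
pass> ply 2, X at (1,0,1,0) | h0:-1=-1→(0,0,1,0)*; h2:-1=-1→(1,0,0,0)
pass> ply 3, O at (0,0,1,0) | h2:-1=+1→(0,0,0,0)*
pass> ply 4: (0,0,0,0) is terminal -1 (X); from (1,0,2,0) depth 11
for X: play +1, pass -1

zugzwang((1,0,2,0), X) = False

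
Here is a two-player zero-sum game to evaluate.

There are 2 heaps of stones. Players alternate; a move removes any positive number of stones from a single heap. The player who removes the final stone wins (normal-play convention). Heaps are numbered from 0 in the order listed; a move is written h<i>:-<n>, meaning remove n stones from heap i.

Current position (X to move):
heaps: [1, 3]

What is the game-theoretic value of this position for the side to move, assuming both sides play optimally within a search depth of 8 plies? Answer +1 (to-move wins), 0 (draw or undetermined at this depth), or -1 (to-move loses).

value((1,3), X) = +1

[(1,3)] X move#1: h0:-1:-1/(0,3), h1:-1:-1/(1,2), h1:-2:+1/(1,1)*, h1:-3:-1/(1,0)
[(1,1)] O move#2: h0:-1:-1/(0,1)*, h1:-1:-1/(1,0)
[(0,1)] X move#3: h1:-1:+1/(0,0)*
[(0,0)] end (terminal -1, O#4); searched (1,3) to 8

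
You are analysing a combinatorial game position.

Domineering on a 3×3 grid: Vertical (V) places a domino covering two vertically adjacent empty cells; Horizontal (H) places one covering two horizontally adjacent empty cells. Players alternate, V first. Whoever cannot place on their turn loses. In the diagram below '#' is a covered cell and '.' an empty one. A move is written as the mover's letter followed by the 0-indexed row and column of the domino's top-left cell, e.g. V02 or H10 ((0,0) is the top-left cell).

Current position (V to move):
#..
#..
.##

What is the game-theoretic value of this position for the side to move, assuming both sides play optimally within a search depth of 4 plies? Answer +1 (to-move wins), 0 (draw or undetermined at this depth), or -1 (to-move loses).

p1 V@[#../#../.##]: V01[##./##./.##]+1* V02[#.#/#.#/.##]+1
p2 H@[##./##./.##] terminal -1; root [#../#../.##] d4

value(#../#../.##, V) = +1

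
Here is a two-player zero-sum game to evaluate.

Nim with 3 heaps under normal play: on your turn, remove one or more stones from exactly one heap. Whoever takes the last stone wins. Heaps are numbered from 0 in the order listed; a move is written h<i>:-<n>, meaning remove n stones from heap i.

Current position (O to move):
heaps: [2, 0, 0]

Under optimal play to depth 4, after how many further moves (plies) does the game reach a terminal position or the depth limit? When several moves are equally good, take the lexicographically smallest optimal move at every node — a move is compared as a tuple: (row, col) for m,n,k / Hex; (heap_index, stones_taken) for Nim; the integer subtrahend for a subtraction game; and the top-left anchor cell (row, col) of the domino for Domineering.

PV length from [(2,0,0)]: 1 ply

[(2,0,0)] O move#1: h0:-1:-1/(1,0,0), h0:-2:+1/(0,0,0)*
[(0,0,0)] end (terminal -1, X#2); searched (2,0,0) to 4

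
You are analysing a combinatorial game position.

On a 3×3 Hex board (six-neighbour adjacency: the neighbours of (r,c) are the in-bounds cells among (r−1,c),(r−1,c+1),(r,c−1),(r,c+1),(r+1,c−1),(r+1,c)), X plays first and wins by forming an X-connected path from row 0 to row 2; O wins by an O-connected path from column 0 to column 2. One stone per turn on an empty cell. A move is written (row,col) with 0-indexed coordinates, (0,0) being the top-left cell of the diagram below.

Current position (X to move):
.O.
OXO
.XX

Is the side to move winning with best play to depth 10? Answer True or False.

p1 X@[.O./OXO/.XX]: (0,0)[XO./OXO/.XX]-1 (0,2)[.OX/OXO/.XX]+1* (2,0)[.O./OXO/XXX]-1
p2 O@[.OX/OXO/.XX] terminal -1; root [.O./OXO/.XX] d10

X winning at [.O./OXO/.XX]: True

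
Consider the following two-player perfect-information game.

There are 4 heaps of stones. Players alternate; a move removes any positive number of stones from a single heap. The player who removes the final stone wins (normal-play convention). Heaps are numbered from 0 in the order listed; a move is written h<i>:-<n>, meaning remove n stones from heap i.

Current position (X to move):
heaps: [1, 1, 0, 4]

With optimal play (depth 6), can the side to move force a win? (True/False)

p1 X@[(1,1,0,4)]: h0:-1[(0,1,0,4)]-1 h1:-1[(1,0,0,4)]-1 h3:-1[(1,1,0,3)]-1 h3:-2[(1,1,0,2)]-1 h3:-3[(1,1,0,1)]-1 h3:-4[(1,1,0,0)]+1*
p2 O@[(1,1,0,0)]: h0:-1[(0,1,0,0)]-1* h1:-1[(1,0,0,0)]-1
p3 X@[(0,1,0,0)]: h1:-1[(0,0,0,0)]+1*
p4 O@[(0,0,0,0)] terminal -1; root [(1,1,0,4)] d6

X winning at [(1,1,0,4)]: True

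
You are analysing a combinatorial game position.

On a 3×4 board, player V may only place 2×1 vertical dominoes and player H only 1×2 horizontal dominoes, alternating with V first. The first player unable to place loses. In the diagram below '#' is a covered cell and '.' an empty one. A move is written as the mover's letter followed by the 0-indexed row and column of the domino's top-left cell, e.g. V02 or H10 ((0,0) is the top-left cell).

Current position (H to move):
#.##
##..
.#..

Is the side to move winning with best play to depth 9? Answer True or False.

H winning at [#.##/##../.#..]: True

[#.##/##../.#..] H move#1: H12:+1/#.##/####/.#..*, H22:+1/#.##/##../.###
[#.##/####/.#..] end (terminal -1, V#2); searched #.##/##../.#.. to 9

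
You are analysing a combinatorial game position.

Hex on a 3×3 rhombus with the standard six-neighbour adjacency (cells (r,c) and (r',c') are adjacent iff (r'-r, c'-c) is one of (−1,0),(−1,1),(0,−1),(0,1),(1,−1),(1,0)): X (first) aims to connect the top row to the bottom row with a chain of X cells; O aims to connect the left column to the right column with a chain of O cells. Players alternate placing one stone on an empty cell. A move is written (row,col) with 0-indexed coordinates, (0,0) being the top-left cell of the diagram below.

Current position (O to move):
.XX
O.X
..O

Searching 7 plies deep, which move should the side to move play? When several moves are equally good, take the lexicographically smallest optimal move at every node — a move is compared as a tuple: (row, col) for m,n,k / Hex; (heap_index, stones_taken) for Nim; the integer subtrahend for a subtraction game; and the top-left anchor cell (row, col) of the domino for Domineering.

O's best at [.XX/O.X/..O]: (2,1)

[.XX/O.X/..O] O move#1: (0,0):-1/OXX/O.X/..O, (1,1):-1/.XX/OOX/..O, (2,0):-1/.XX/O.X/O.O, (2,1):+1/.XX/O.X/.OO*
[.XX/O.X/.OO] X move#2: (0,0):-1/XXX/O.X/.OO*, (1,1):-1/.XX/OXX/.OO, (2,0):-1/.XX/O.X/XOO
[XXX/O.X/.OO] O move#3: (1,1):+1/XXX/OOX/.OO*, (2,0):+1/XXX/O.X/OOO
[XXX/OOX/.OO] end (terminal -1, X#4); searched .XX/O.X/..O to 7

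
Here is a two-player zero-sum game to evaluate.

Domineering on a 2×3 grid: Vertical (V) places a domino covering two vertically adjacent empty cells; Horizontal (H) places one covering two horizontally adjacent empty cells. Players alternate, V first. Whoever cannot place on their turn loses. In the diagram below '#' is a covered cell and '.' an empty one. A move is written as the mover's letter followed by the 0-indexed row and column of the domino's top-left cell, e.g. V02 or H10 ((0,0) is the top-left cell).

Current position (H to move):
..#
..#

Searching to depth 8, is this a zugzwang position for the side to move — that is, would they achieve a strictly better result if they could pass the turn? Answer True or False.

zugzwang(..#/..#, H) = False

[..#/..#] H move#1: H00:+1/###/..#*, H10:+1/..#/###
[###/..#] end (terminal -1, V#2); searched ..#/..# to 8
pass branch (V moves first from the same position):
  | [..#/..#] V move#1: V00:+1/#.#/#.#*, V01:+1/.##/.##
  | [#.#/#.#] end (terminal -1, H#2); searched ..#/..# to 8
H moving scores +1; H passing scores -1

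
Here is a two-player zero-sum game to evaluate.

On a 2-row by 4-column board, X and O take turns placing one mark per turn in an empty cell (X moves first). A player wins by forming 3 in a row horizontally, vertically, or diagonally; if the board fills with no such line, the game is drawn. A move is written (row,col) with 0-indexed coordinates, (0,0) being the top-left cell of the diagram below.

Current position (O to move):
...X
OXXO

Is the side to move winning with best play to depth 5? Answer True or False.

O winning at [...X/OXXO]: False

p1 O@[...X/OXXO]: (0,0)[O..X/OXXO]+0* (0,1)[.O.X/OXXO]+0 (0,2)[..OX/OXXO]+0
p2 X@[O..X/OXXO]: (0,1)[OX.X/OXXO]+0* (0,2)[O.XX/OXXO]+0
p3 O@[OX.X/OXXO]: (0,2)[OXOX/OXXO]+0*
p4 X@[OXOX/OXXO] terminal +0; root [...X/OXXO] d5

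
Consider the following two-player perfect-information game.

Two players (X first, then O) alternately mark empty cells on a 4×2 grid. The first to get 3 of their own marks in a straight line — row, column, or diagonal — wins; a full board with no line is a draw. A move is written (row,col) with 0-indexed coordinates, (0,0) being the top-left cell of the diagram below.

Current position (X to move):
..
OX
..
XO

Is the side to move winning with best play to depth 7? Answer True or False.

p1 X@[../OX/../XO]: (0,0)[X./OX/../XO]+0* (0,1)[.X/OX/../XO]+0 (2,0)[../OX/X./XO]+0 (2,1)[../OX/.X/XO]+0
p2 O@[X./OX/../XO]: (0,1)[XO/OX/../XO]+0* (2,0)[X./OX/O./XO]+0 (2,1)[X./OX/.O/XO]+0
p3 X@[XO/OX/../XO]: (2,0)[XO/OX/X./XO]+0* (2,1)[XO/OX/.X/XO]+0
p4 O@[XO/OX/X./XO]: (2,1)[XO/OX/XO/XO]+0*
p5 X@[XO/OX/XO/XO] terminal +0; root [../OX/../XO] d7

X winning at [../OX/../XO]: False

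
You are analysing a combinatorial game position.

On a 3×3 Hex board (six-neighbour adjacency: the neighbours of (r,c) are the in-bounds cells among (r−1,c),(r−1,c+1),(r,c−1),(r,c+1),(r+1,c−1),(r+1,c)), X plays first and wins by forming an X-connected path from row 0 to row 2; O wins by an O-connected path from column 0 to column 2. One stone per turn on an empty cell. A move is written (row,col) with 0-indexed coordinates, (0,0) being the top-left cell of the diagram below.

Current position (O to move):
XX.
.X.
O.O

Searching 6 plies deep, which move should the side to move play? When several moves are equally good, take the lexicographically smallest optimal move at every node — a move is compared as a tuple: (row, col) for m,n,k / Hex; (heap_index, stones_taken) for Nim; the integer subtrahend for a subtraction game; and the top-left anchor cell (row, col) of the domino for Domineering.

O's best at [XX./.X./O.O]: (2,1)

p1 O@[XX./.X./O.O]: (0,2)[XXO/.X./O.O]-1 (1,0)[XX./OX./O.O]-1 (1,2)[XX./.XO/O.O]-1 (2,1)[XX./.X./OOO]+1*
p2 X@[XX./.X./OOO] terminal -1; root [XX./.X./O.O] d6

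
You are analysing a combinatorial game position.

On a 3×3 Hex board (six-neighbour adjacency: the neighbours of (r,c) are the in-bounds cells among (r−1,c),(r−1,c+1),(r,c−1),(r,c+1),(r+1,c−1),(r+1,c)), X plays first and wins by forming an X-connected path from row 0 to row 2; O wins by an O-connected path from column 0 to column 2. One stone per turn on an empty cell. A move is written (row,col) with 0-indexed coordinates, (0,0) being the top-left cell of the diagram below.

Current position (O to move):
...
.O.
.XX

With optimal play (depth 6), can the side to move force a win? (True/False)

ply 1, O at .../.O./.XX | (0,0)=+1→O../.O./.XX*; (0,1)=+1→.O./.O./.XX; (0,2)=+1→..O/.O./.XX; (1,0)=+1→.../OO./.XX; (1,2)=+1→.../.OO/.XX; (2,0)=+1→.../.O./OXX
ply 2, X at O../.O./.XX | (0,1)=-1→OX./.O./.XX*; (0,2)=-1→O.X/.O./.XX; (1,0)=-1→O../XO./.XX; (1,2)=-1→O../.OX/.XX; (2,0)=-1→O../.O./XXX
ply 3, O at OX./.O./.XX | (0,2)=+1→OXO/.O./.XX*; (1,0)=+1→OX./OO./.XX; (1,2)=+1→OX./.OO/.XX; (2,0)=+1→OX./.O./OXX
ply 4, X at OXO/.O./.XX | (1,0)=-1→OXO/XO./.XX*; (1,2)=-1→OXO/.OX/.XX; (2,0)=-1→OXO/.O./XXX
ply 5, O at OXO/XO./.XX | (1,2)=-1→OXO/XOO/.XX; (2,0)=+1→OXO/XO./OXX*
ply 6: OXO/XO./OXX is terminal -1 (X); from .../.O./.XX depth 6

O winning at [.../.O./.XX]: True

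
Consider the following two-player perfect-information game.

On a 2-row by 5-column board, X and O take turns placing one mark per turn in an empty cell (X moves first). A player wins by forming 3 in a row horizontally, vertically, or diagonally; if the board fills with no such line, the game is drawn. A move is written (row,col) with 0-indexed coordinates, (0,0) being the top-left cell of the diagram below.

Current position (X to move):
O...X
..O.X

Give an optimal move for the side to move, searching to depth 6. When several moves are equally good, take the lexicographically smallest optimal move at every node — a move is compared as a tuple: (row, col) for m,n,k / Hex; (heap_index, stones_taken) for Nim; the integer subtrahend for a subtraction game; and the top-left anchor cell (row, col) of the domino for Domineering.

X's best at [O...X/..O.X]: (0,2)

[O...X/..O.X] X move#1: (0,1):-1/OX..X/..O.X, (0,2):+0/O.X.X/..O.X*, (0,3):-1/O..XX/..O.X, (1,0):+0/O...X/X.O.X, (1,1):+0/O...X/.XO.X, (1,3):+0/O...X/..OXX
[O.X.X/..O.X] O move#2: (0,1):-1/OOX.X/..O.X, (0,3):+0/O.XOX/..O.X*, (1,0):-1/O.X.X/O.O.X, (1,1):-1/O.X.X/.OO.X, (1,3):-1/O.X.X/..OOX
[O.XOX/..O.X] X move#3: (0,1):-1/OXXOX/..O.X, (1,0):+0/O.XOX/X.O.X*, (1,1):+0/O.XOX/.XO.X, (1,3):+0/O.XOX/..OXX
[O.XOX/X.O.X] O move#4: (0,1):+0/OOXOX/X.O.X*, (1,1):+0/O.XOX/XOO.X, (1,3):+0/O.XOX/X.OOX
[OOXOX/X.O.X] X move#5: (1,1):+0/OOXOX/XXO.X*, (1,3):+0/OOXOX/X.OXX
[OOXOX/XXO.X] O move#6: (1,3):+0/OOXOX/XXOOX*
[OOXOX/XXOOX] end (terminal +0, X#7); searched O...X/..O.X to 6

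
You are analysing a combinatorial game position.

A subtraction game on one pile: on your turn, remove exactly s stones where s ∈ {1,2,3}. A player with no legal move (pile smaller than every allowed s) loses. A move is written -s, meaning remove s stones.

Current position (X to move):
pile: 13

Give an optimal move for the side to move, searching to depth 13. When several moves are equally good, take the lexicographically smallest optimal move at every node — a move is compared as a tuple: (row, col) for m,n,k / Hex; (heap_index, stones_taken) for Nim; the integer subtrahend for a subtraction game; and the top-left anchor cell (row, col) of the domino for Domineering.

p1 X@[13]: -1[12]+1* -2[11]-1 -3[10]-1
p2 O@[12]: -1[11]-1* -2[10]-1 -3[9]-1
p3 X@[11]: -1[10]-1 -2[9]-1 -3[8]+1*
p4 O@[8]: -1[7]-1* -2[6]-1 -3[5]-1
p5 X@[7]: -1[6]-1 -2[5]-1 -3[4]+1*
p6 O@[4]: -1[3]-1* -2[2]-1 -3[1]-1
p7 X@[3]: -1[2]-1 -2[1]-1 -3[0]+1*
p8 O@[0] terminal -1; root [13] d13

X's best at [13]: -1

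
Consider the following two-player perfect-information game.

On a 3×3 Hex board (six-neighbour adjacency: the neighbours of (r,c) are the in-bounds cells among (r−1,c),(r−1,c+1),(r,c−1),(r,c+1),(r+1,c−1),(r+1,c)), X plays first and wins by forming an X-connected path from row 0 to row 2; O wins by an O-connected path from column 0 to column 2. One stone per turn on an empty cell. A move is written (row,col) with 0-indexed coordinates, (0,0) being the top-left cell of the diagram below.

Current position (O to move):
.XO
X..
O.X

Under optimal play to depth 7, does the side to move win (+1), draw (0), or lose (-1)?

value(.XO/X../O.X, O) = +1

ply 1, O at .XO/X../O.X | (0,0)=-1→OXO/X../O.X; (1,1)=+1→.XO/XO./O.X*; (1,2)=+1→.XO/X.O/O.X; (2,1)=+1→.XO/X../OOX
ply 2: .XO/XO./O.X is terminal -1 (X); from .XO/X../O.X depth 7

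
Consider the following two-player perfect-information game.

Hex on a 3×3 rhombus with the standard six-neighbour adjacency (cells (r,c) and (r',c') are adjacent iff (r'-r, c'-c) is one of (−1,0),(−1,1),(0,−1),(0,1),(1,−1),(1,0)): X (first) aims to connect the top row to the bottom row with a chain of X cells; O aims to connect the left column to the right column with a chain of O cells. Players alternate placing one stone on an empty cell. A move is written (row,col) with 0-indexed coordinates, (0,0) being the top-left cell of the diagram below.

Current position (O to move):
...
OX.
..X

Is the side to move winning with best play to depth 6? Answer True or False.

ply 1, O at .../OX./..X | (0,0)=-1→O../OX./..X*; (0,1)=-1→.O./OX./..X; (0,2)=-1→..O/OX./..X; (1,2)=-1→.../OXO/..X; (2,0)=-1→.../OX./O.X; (2,1)=-1→.../OX./.OX
ply 2, X at O../OX./..X | (0,1)=+1→OX./OX./..X*; (0,2)=+1→O.X/OX./..X; (1,2)=+1→O../OXX/..X; (2,0)=+1→O../OX./X.X; (2,1)=+1→O../OX./.XX
ply 3, O at OX./OX./..X | (0,2)=-1→OXO/OX./..X*; (1,2)=-1→OX./OXO/..X; (2,0)=-1→OX./OX./O.X; (2,1)=-1→OX./OX./.OX
ply 4, X at OXO/OX./..X | (1,2)=+1→OXO/OXX/..X*; (2,0)=+1→OXO/OX./X.X; (2,1)=+1→OXO/OX./.XX
ply 5: OXO/OXX/..X is terminal -1 (O); from .../OX./..X depth 6

O winning at [.../OX./..X]: False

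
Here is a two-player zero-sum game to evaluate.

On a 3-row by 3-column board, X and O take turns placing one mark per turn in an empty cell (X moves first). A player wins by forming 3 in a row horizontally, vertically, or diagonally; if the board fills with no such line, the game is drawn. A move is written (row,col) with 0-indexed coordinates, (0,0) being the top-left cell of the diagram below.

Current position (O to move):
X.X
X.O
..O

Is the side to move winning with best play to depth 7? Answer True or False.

O winning at [X.X/X.O/..O]: False

p1 O@[X.X/X.O/..O]: (0,1)[XOX/X.O/..O]-1* (1,1)[X.X/XOO/..O]-1 (2,0)[X.X/X.O/O.O]-1 (2,1)[X.X/X.O/.OO]-1
p2 X@[XOX/X.O/..O]: (1,1)[XOX/XXO/..O]+0 (2,0)[XOX/X.O/X.O]+1* (2,1)[XOX/X.O/.XO]+0
p3 O@[XOX/X.O/X.O] terminal -1; root [X.X/X.O/..O] d7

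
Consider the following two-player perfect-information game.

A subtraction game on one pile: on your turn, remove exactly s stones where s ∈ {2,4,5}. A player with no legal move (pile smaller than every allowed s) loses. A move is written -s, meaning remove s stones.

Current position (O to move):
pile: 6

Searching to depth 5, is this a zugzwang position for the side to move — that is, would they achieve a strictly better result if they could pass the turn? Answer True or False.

[6] O move#1: -2:-1/4, -4:-1/2, -5:+1/1*
[1] end (terminal -1, X#2); searched 6 to 5
if O skipped the turn, X would face:
~ [6] X move#1: -2:-1/4, -4:-1/2, -5:+1/1*
~ [1] end (terminal -1, O#2); searched 6 to 5
compare (O): move=+1 vs pass=-1

zugzwang(6, O) = False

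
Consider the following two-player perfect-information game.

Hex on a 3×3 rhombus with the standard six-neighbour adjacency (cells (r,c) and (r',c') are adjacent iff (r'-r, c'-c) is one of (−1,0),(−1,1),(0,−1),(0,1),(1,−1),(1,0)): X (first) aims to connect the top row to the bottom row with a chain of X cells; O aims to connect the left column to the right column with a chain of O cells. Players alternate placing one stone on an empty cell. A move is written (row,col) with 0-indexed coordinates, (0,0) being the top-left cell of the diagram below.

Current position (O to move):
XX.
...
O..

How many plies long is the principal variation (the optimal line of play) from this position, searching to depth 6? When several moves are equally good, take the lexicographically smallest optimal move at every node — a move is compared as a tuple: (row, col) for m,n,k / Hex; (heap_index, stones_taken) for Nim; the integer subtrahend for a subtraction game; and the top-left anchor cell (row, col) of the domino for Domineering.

PV length from [XX./.../O..]: 3 plies

[XX./.../O..] O move#1: (0,2):+1/XXO/.../O..*, (1,0):-1/XX./O../O.., (1,1):+1/XX./.O./O.., (1,2):+1/XX./..O/O.., (2,1):+1/XX./.../OO., (2,2):+1/XX./.../O.O
[XXO/.../O..] X move#2: (1,0):-1/XXO/X../O..*, (1,1):-1/XXO/.X./O.., (1,2):-1/XXO/..X/O.., (2,1):-1/XXO/.../OX., (2,2):-1/XXO/.../O.X
[XXO/X../O..] O move#3: (1,1):+1/XXO/XO./O..*, (1,2):+1/XXO/X.O/O.., (2,1):+1/XXO/X../OO., (2,2):+1/XXO/X../O.O
[XXO/XO./O..] end (terminal -1, X#4); searched XX./.../O.. to 6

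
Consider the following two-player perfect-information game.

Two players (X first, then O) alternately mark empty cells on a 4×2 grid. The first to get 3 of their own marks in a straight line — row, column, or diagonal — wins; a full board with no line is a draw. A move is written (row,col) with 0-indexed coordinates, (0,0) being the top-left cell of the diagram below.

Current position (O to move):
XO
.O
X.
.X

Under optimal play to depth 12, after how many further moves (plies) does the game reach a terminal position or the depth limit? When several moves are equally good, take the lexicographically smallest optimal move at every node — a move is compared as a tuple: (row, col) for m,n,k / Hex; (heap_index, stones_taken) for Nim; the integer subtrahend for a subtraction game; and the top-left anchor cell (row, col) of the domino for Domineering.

[XO/.O/X./.X] O move#1: (1,0):+0/XO/OO/X./.X, (2,1):+1/XO/.O/XO/.X*, (3,0):-1/XO/.O/X./OX
[XO/.O/XO/.X] end (terminal -1, X#2); searched XO/.O/X./.X to 12

PV length from [XO/.O/X./.X]: 1 ply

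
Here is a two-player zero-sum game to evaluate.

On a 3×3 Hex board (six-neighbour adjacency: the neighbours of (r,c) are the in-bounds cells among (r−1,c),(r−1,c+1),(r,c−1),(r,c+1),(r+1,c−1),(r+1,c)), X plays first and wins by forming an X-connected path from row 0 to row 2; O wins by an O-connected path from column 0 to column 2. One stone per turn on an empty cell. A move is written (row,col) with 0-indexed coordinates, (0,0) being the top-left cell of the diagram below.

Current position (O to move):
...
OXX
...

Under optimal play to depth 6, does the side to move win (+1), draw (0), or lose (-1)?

p1 O@[.../OXX/...]: (0,0)[O../OXX/...]-1* (0,1)[.O./OXX/...]-1 (0,2)[..O/OXX/...]-1 (2,0)[.../OXX/O..]-1 (2,1)[.../OXX/.O.]-1 (2,2)[.../OXX/..O]-1
p2 X@[O../OXX/...]: (0,1)[OX./OXX/...]+1* (0,2)[O.X/OXX/...]+1 (2,0)[O../OXX/X..]+1 (2,1)[O../OXX/.X.]+1 (2,2)[O../OXX/..X]+1
p3 O@[OX./OXX/...]: (0,2)[OXO/OXX/...]-1* (2,0)[OX./OXX/O..]-1 (2,1)[OX./OXX/.O.]-1 (2,2)[OX./OXX/..O]-1
p4 X@[OXO/OXX/...]: (2,0)[OXO/OXX/X..]+1* (2,1)[OXO/OXX/.X.]+1 (2,2)[OXO/OXX/..X]+1
p5 O@[OXO/OXX/X..] terminal -1; root [.../OXX/...] d6

value(.../OXX/..., O) = -1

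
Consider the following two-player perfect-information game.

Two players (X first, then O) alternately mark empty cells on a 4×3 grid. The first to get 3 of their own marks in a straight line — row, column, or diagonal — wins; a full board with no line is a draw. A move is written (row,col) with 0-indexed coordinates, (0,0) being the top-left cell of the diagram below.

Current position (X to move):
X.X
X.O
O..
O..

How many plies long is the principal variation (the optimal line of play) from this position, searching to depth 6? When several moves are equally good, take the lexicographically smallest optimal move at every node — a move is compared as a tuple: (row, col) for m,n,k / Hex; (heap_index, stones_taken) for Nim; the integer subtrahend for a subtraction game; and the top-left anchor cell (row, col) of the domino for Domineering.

ply 1, X at X.X/X.O/O../O.. | (0,1)=+1→XXX/X.O/O../O..*; (1,1)=-1→X.X/XXO/O../O..; (2,1)=+1→X.X/X.O/OX./O..; (2,2)=-1→X.X/X.O/O.X/O..; (3,1)=-1→X.X/X.O/O../OX.; (3,2)=-1→X.X/X.O/O../O.X
ply 2: XXX/X.O/O../O.. is terminal -1 (O); from X.X/X.O/O../O.. depth 6

PV length from [X.X/X.O/O../O..]: 1 ply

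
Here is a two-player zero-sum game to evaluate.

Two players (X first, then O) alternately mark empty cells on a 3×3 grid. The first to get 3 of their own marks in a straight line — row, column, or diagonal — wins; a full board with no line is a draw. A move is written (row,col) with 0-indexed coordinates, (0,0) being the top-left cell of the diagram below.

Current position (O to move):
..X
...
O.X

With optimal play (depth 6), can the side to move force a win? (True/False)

p1 O@[..X/.../O.X]: (0,0)[O.X/.../O.X]-1* (0,1)[.OX/.../O.X]-1 (1,0)[..X/O../O.X]-1 (1,1)[..X/.O./O.X]-1 (1,2)[..X/..O/O.X]-1 (2,1)[..X/.../OOX]-1
p2 X@[O.X/.../O.X]: (0,1)[OXX/.../O.X]-1 (1,0)[O.X/X../O.X]+0 (1,1)[O.X/.X./O.X]-1 (1,2)[O.X/..X/O.X]+1* (2,1)[O.X/.../OXX]-1
p3 O@[O.X/..X/O.X] terminal -1; root [..X/.../O.X] d6

O winning at [..X/.../O.X]: False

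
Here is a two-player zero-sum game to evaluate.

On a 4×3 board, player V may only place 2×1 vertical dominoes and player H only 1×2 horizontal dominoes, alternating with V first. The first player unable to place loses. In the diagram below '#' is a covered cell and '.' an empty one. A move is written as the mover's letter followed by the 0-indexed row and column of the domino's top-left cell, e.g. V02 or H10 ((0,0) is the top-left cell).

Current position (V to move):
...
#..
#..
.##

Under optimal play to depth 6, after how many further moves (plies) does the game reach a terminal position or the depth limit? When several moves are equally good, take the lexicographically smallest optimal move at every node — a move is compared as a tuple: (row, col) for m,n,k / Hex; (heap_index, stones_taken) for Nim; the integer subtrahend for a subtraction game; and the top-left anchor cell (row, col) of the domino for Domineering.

p1 V@[.../#../#../.##]: V01[.#./##./#../.##]+1* V02[..#/#.#/#../.##]+1 V11[.../##./##./.##]+1 V12[.../#.#/#.#/.##]+1
p2 H@[.#./##./#../.##]: H21[.#./##./###/.##]-1*
p3 V@[.#./##./###/.##]: V02[.##/###/###/.##]+1*
p4 H@[.##/###/###/.##] terminal -1; root [.../#../#../.##] d6

PV length from [.../#../#../.##]: 3 plies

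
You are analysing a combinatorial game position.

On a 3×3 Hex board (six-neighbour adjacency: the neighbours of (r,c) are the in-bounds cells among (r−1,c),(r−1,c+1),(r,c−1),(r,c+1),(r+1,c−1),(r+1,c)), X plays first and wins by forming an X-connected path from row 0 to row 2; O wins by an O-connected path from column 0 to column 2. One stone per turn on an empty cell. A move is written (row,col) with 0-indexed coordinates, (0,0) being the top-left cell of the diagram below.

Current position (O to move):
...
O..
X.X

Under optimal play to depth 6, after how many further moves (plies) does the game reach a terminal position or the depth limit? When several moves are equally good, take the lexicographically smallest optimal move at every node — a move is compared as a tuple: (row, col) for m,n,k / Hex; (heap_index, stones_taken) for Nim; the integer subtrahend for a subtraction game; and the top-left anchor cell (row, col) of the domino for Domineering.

PV length from [.../O../X.X]: 3 plies

[.../O../X.X] O move#1: (0,0):-1/O../O../X.X, (0,1):-1/.O./O../X.X, (0,2):+1/..O/O../X.X*, (1,1):+1/.../OO./X.X, (1,2):-1/.../O.O/X.X, (2,1):-1/.../O../XOX
[..O/O../X.X] X move#2: (0,0):-1/X.O/O../X.X*, (0,1):-1/.XO/O../X.X, (1,1):-1/..O/OX./X.X, (1,2):-1/..O/O.X/X.X, (2,1):-1/..O/O../XXX
[X.O/O../X.X] O move#3: (0,1):+1/XOO/O../X.X*, (1,1):+1/X.O/OO./X.X, (1,2):+1/X.O/O.O/X.X, (2,1):+1/X.O/O../XOX
[XOO/O../X.X] end (terminal -1, X#4); searched .../O../X.X to 6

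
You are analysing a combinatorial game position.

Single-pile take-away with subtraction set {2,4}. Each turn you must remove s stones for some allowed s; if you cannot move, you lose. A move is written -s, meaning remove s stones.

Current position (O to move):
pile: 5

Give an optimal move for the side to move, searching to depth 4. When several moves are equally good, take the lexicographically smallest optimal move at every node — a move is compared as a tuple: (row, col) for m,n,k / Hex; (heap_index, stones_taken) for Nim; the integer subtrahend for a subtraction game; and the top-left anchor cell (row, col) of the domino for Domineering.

O's best at [5]: -4

ply 1, O at 5 | -2=-1→3; -4=+1→1*
ply 2: 1 is terminal -1 (X); from 5 depth 4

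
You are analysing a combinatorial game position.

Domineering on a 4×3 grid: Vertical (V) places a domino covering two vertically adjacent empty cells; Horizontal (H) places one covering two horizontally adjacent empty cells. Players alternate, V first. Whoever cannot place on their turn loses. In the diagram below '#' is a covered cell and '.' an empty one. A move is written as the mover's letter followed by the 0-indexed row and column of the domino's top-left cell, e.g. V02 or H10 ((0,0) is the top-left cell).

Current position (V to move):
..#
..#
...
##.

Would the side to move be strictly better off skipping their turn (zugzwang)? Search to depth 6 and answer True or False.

[..#/..#/.../##.] V move#1: V00:+1/#.#/#.#/.../##.*, V01:+1/.##/.##/.../##., V10:+1/..#/#.#/#../##., V11:+1/..#/.##/.#./##., V22:-1/..#/..#/..#/###
[#.#/#.#/.../##.] H move#2: H20:-1/#.#/#.#/##./##.*, H21:-1/#.#/#.#/.##/##.
[#.#/#.#/##./##.] V move#3: V01:+1/###/###/##./##.*, V22:+1/#.#/#.#/###/###
[###/###/##./##.] end (terminal -1, H#4); searched ..#/..#/.../##. to 6
suppose V passes — search the same position with H to move:
pass> [..#/..#/.../##.] H move#1: H00:-1/###/..#/.../##., H10:+1/..#/###/.../##.*, H20:-1/..#/..#/##./##., H21:-1/..#/..#/.##/##.
pass> [..#/###/.../##.] V move#2: V22:-1/..#/###/..#/###*
pass> [..#/###/..#/###] H move#3: H00:+1/###/###/..#/###*, H20:+1/..#/###/###/###
pass> [###/###/..#/###] end (terminal -1, V#4); searched ..#/..#/.../##. to 6
for V: play +1, pass -1

zugzwang(..#/..#/.../##., V) = False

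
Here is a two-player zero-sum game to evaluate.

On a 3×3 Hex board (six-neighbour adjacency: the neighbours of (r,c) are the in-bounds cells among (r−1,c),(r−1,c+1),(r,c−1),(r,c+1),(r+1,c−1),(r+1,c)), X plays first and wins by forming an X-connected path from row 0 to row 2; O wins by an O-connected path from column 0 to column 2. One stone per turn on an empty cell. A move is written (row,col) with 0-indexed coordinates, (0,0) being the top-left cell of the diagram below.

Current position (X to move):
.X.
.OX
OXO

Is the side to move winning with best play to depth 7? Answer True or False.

[.X./.OX/OXO] X move#1: (0,0):-1/XX./.OX/OXO, (0,2):+1/.XX/.OX/OXO*, (1,0):-1/.X./XOX/OXO
[.XX/.OX/OXO] end (terminal -1, O#2); searched .X./.OX/OXO to 7

X winning at [.X./.OX/OXO]: True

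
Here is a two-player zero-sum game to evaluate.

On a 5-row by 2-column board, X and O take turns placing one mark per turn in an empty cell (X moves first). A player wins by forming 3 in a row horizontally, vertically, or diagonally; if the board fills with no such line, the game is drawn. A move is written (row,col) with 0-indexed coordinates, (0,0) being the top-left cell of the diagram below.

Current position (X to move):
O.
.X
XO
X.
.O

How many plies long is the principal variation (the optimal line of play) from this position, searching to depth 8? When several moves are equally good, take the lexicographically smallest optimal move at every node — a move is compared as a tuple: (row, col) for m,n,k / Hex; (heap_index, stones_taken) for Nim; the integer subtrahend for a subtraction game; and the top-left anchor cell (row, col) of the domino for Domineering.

[O./.X/XO/X./.O] X move#1: (0,1):-1/OX/.X/XO/X./.O, (1,0):+1/O./XX/XO/X./.O*, (3,1):+1/O./.X/XO/XX/.O, (4,0):+1/O./.X/XO/X./XO
[O./XX/XO/X./.O] end (terminal -1, O#2); searched O./.X/XO/X./.O to 8

PV length from [O./.X/XO/X./.O]: 1 ply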